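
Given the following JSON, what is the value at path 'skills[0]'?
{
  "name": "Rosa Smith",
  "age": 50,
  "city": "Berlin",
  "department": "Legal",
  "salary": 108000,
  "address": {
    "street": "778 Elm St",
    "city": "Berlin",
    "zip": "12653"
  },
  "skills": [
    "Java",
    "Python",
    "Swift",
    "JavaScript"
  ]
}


Query: skills[0]
Path: skills -> first element
Value: Java

Java


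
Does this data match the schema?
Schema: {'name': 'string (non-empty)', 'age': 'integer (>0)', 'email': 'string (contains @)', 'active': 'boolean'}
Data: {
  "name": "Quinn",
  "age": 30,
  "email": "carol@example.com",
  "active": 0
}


Validating each field against schema:
  name: OK (non-empty string)
  age: OK (positive integer)
  email: OK (string with @)
  active: FAIL (0 is not a boolean)

Result: INVALID (1 error: active)

INVALID (1 error: active)


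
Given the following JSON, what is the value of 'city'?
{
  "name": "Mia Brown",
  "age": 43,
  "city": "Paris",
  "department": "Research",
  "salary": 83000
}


Looking up field 'city'
Value: Paris

Paris


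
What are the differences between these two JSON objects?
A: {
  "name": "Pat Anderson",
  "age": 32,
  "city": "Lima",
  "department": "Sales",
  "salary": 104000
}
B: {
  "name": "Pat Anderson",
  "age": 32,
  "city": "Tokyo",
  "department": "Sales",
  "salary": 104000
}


Comparing each field (in key order):
  name: same
  age: same
  city: DIFFERENT
  department: same
  salary: same
Differences:
  city: Lima -> Tokyo

1 field(s) changed

1 change: city


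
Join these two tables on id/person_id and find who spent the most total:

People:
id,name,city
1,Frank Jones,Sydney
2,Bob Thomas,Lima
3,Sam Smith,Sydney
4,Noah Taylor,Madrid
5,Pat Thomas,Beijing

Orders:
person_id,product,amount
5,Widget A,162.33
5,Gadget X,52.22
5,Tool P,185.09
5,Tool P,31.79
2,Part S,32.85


Join on: people.id = orders.person_id

Joined rows:
  Pat Thomas (Beijing) bought Widget A for $162.33
  Pat Thomas (Beijing) bought Gadget X for $52.22
  Pat Thomas (Beijing) bought Tool P for $185.09
  Pat Thomas (Beijing) bought Tool P for $31.79
  Bob Thomas (Lima) bought Part S for $32.85

Total per person:
  Pat Thomas: $431.43
  Bob Thomas: $32.85

Top spender: Pat Thomas ($431.43)

Pat Thomas ($431.43)


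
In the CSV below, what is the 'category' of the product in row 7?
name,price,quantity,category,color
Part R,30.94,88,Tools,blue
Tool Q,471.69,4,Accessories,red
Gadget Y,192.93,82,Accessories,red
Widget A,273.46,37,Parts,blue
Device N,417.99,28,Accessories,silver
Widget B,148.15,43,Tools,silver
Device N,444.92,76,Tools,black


Query: Row 7 ('Device N'), column 'category'
Value: Tools

Tools


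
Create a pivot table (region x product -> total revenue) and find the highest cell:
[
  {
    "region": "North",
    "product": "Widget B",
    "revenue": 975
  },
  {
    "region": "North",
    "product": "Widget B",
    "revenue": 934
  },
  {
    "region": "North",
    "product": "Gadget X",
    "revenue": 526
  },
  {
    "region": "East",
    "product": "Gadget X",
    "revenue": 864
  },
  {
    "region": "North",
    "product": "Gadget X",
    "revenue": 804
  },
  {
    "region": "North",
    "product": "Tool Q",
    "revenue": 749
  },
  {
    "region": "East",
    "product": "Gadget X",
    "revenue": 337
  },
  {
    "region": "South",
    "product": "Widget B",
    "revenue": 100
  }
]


Pivot: region (rows) x product (columns) -> total revenue

     Gadget X      Tool Q        Widget B    
East          1201             0             0  
North         1330           749          1909  
South            0             0           100  

Highest: North / Widget B = $1909

North / Widget B = $1909


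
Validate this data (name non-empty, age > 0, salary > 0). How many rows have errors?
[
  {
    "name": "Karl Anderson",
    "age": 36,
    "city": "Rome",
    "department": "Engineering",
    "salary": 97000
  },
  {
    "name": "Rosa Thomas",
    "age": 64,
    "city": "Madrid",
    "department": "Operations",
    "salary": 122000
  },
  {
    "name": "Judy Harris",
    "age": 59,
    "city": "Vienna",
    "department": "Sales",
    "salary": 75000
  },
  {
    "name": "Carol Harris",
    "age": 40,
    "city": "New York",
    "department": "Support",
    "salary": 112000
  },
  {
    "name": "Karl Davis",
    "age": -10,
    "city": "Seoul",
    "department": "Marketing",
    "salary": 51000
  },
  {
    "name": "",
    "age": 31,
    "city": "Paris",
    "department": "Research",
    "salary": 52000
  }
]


Validating 6 records:
Rules: name non-empty, age > 0, salary > 0

  Row 1 (Karl Anderson): OK
  Row 2 (Rosa Thomas): OK
  Row 3 (Judy Harris): OK
  Row 4 (Carol Harris): OK
  Row 5 (Karl Davis): negative age: -10
  Row 6 (???): empty name

Total errors: 2

2 errors


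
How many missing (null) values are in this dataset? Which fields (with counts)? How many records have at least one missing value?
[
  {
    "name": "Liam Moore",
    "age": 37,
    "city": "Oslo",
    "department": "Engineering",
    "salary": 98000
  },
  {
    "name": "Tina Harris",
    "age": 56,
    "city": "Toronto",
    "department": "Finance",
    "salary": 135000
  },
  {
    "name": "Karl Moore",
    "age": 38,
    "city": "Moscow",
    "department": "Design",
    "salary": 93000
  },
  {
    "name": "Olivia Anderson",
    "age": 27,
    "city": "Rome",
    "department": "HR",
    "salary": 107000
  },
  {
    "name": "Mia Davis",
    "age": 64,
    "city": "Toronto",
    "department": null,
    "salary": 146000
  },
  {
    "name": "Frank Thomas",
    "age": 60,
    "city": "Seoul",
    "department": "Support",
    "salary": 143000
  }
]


Checking for missing (null) values in 6 records:

  Liam Moore: complete
  Tina Harris: complete
  Karl Moore: complete
  Olivia Anderson: complete
  Mia Davis: department
  Frank Thomas: complete

Per field:
  name: 0 missing
  age: 0 missing
  city: 0 missing
  department: 1 missing
  salary: 0 missing

Total missing values: 1
Records with any missing: 1

1 missing values (department: 1); 1 incomplete records


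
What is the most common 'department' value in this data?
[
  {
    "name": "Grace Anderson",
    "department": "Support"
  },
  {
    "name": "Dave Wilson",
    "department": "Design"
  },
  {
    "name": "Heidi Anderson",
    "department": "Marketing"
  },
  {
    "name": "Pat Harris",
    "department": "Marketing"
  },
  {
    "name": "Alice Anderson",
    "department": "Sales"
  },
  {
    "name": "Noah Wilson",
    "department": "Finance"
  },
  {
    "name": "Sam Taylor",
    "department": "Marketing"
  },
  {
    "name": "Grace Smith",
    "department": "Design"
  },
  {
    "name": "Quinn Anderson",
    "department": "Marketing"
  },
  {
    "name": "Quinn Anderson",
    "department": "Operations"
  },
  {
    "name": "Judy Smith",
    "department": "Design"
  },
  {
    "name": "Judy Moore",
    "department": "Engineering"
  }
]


Counting 'department' values across 12 records:

  Marketing: 4 ####
  Design: 3 ###
  Support: 1 #
  Sales: 1 #
  Finance: 1 #
  Operations: 1 #
  Engineering: 1 #

Most common: Marketing (4 times)

Marketing (4 times)


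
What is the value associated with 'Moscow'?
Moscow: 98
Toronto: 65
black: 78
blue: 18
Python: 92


Looking up key 'Moscow'
Value: 98

98


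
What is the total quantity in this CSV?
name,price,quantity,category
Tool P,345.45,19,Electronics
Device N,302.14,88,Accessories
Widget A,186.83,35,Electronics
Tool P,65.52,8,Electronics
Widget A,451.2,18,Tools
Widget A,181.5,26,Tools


Computing total quantity:
Values: [19, 88, 35, 8, 18, 26]
Sum = 194

194


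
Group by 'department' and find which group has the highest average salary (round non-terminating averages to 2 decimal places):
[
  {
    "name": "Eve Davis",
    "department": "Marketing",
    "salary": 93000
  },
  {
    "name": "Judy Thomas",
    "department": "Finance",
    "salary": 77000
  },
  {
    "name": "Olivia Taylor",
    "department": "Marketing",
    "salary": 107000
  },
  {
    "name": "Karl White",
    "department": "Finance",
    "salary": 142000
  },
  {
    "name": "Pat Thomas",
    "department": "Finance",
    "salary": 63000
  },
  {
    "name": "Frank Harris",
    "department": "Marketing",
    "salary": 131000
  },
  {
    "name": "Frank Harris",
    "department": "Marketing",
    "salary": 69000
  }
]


Group by: department

Groups:
  Finance: 3 people, avg salary = 282000/3 = $94000
  Marketing: 4 people, avg salary = 400000/4 = $100000

Highest average salary: Marketing ($100000)

Marketing ($100000)


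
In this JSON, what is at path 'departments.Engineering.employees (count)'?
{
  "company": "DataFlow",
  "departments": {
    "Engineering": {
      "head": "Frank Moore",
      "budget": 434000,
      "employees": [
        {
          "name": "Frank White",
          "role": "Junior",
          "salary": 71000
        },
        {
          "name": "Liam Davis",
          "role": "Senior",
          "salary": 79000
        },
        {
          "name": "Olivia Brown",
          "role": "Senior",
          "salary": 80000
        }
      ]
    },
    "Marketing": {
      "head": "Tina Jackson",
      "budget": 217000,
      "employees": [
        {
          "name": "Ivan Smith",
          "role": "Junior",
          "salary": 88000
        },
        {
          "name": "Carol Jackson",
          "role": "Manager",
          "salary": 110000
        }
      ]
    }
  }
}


Path: departments.Engineering.employees (count)

Navigate:
  -> departments
  -> Engineering
  -> employees (array, length 3)

3


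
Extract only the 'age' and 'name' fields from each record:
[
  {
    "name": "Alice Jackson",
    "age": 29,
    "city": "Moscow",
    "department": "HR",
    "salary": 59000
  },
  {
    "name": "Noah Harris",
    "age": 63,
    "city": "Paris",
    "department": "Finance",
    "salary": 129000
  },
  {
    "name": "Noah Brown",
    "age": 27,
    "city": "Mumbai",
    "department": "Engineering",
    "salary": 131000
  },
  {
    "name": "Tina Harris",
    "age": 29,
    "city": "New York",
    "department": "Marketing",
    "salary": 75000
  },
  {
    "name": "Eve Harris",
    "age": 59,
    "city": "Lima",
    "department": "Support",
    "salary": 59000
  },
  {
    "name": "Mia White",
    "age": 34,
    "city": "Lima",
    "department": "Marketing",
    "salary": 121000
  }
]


Original: 6 records with fields: name, age, city, department, salary
Keep: ['age', 'name']
Drop: ['city', 'department', 'salary']
Result: 6 records, 2 fields each

[
  {
    "age": 29,
    "name": "Alice Jackson"
  },
  {
    "age": 63,
    "name": "Noah Harris"
  },
  {
    "age": 27,
    "name": "Noah Brown"
  },
  {
    "age": 29,
    "name": "Tina Harris"
  },
  {
    "age": 59,
    "name": "Eve Harris"
  },
  {
    "age": 34,
    "name": "Mia White"
  }
]


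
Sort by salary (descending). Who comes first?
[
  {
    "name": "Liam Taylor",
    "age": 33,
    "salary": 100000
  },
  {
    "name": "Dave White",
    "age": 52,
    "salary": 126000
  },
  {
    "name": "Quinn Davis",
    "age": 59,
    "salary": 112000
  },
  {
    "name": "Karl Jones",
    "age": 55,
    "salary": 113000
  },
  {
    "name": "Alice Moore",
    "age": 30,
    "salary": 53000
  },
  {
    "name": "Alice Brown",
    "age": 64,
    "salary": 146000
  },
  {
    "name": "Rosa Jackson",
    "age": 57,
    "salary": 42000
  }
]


Sort by: salary (descending)

Sorted order:
  1. Alice Brown (salary = 146000)
  2. Dave White (salary = 126000)
  3. Karl Jones (salary = 113000)
  4. Quinn Davis (salary = 112000)
  5. Liam Taylor (salary = 100000)
  6. Alice Moore (salary = 53000)
  7. Rosa Jackson (salary = 42000)

First: Alice Brown

Alice Brown


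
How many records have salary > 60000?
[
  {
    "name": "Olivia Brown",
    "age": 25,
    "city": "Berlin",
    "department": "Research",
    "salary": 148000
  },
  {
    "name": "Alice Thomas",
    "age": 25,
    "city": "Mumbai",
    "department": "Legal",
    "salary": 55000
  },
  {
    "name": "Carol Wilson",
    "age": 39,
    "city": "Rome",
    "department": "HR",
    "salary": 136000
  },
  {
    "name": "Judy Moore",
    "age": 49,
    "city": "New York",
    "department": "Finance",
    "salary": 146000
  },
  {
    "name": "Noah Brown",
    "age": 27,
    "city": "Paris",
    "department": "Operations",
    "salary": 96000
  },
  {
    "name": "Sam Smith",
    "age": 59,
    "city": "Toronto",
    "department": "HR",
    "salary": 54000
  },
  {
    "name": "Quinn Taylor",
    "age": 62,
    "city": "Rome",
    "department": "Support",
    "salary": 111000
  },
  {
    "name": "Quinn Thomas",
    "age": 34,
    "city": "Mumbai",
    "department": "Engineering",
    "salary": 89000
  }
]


Data: 8 records
Condition: salary > 60000

Checking each record:
  Olivia Brown: 148000 MATCH
  Alice Thomas: 55000
  Carol Wilson: 136000 MATCH
  Judy Moore: 146000 MATCH
  Noah Brown: 96000 MATCH
  Sam Smith: 54000
  Quinn Taylor: 111000 MATCH
  Quinn Thomas: 89000 MATCH

Count: 6

6


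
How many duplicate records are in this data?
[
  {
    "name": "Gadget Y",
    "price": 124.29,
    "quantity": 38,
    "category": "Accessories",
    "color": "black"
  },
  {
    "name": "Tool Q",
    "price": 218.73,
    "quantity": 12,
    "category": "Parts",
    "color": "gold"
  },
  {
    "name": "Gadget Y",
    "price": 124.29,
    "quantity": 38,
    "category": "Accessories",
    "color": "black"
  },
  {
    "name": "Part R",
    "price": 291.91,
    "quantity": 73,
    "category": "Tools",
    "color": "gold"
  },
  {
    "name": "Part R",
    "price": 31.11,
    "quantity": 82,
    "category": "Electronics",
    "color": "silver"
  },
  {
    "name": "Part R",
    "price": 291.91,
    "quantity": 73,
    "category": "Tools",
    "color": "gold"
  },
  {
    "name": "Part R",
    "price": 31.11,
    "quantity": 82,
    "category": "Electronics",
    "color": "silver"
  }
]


Checking 7 records for duplicates:

  Row 1: Gadget Y ($124.29, qty 38)
  Row 2: Tool Q ($218.73, qty 12)
  Row 3: Gadget Y ($124.29, qty 38) <-- DUPLICATE
  Row 4: Part R ($291.91, qty 73)
  Row 5: Part R ($31.11, qty 82)
  Row 6: Part R ($291.91, qty 73) <-- DUPLICATE
  Row 7: Part R ($31.11, qty 82) <-- DUPLICATE

Duplicates found: 3
Unique records: 4

3 duplicates, 4 unique


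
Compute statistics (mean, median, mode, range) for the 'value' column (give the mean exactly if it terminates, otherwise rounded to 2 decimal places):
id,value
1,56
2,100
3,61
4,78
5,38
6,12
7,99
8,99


Data: [56, 100, 61, 78, 38, 12, 99, 99]
Count: 8
Sum: 543
Mean: 543/8 = 67.875
Sorted: [12, 38, 56, 61, 78, 99, 99, 100]
Median: 69.5
Mode: 99 (2 times)
Range: 100 - 12 = 88
Min: 12, Max: 100

mean=67.875, median=69.5, mode=99, range=88


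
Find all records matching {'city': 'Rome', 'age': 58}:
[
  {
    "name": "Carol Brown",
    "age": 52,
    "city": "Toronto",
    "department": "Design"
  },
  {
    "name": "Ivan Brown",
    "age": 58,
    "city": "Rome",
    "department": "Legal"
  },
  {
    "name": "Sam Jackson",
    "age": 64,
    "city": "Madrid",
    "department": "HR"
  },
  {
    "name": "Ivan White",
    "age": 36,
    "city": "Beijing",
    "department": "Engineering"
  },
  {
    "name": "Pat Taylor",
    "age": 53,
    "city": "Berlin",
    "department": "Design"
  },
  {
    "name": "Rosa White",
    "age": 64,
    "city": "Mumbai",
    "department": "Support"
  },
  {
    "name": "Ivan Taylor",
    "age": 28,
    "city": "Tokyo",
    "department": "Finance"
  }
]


Search criteria: {'city': 'Rome', 'age': 58}

Checking 7 records:
  Carol Brown: {city: Toronto, age: 52}
  Ivan Brown: {city: Rome, age: 58} <-- MATCH
  Sam Jackson: {city: Madrid, age: 64}
  Ivan White: {city: Beijing, age: 36}
  Pat Taylor: {city: Berlin, age: 53}
  Rosa White: {city: Mumbai, age: 64}
  Ivan Taylor: {city: Tokyo, age: 28}

Matches: ["Ivan Brown"]

["Ivan Brown"]


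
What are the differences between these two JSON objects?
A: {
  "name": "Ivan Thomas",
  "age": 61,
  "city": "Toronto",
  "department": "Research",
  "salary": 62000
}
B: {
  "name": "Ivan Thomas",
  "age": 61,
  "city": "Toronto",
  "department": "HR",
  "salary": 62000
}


Comparing each field (in key order):
  name: same
  age: same
  city: same
  department: DIFFERENT
  salary: same
Differences:
  department: Research -> HR

1 field(s) changed

1 change: department


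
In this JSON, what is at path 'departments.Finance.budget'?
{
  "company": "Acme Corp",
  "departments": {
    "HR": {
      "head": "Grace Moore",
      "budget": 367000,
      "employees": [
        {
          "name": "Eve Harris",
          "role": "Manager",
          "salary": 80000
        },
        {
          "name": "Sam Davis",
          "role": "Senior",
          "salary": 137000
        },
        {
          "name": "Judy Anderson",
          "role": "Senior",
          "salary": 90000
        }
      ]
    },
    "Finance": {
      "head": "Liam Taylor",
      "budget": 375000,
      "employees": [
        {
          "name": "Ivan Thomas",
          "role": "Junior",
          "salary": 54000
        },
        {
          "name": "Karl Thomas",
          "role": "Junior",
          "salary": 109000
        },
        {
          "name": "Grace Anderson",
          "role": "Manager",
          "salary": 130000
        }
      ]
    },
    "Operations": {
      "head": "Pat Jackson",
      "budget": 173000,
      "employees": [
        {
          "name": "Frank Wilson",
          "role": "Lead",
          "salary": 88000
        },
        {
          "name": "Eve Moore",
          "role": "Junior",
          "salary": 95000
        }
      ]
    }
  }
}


Path: departments.Finance.budget

Navigate:
  -> departments
  -> Finance
  -> budget = 375000

375000


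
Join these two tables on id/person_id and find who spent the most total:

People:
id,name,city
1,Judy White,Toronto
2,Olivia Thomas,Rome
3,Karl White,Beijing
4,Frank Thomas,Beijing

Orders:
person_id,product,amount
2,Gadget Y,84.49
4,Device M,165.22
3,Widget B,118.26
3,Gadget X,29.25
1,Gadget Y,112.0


Join on: people.id = orders.person_id

Joined rows:
  Olivia Thomas (Rome) bought Gadget Y for $84.49
  Frank Thomas (Beijing) bought Device M for $165.22
  Karl White (Beijing) bought Widget B for $118.26
  Karl White (Beijing) bought Gadget X for $29.25
  Judy White (Toronto) bought Gadget Y for $112.0

Total per person:
  Frank Thomas: $165.22
  Karl White: $147.51
  Judy White: $112.00
  Olivia Thomas: $84.49

Top spender: Frank Thomas ($165.22)

Frank Thomas ($165.22)


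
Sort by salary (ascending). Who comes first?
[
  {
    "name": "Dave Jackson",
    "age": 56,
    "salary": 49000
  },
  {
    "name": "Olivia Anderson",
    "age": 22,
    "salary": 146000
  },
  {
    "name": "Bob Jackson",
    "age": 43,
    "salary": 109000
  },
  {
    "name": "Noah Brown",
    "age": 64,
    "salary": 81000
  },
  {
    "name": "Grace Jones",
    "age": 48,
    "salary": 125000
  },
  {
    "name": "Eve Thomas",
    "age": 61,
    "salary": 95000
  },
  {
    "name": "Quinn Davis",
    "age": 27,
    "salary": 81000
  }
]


Sort by: salary (ascending)

Sorted order:
  1. Dave Jackson (salary = 49000)
  2. Noah Brown (salary = 81000)
  3. Quinn Davis (salary = 81000)
  4. Eve Thomas (salary = 95000)
  5. Bob Jackson (salary = 109000)
  6. Grace Jones (salary = 125000)
  7. Olivia Anderson (salary = 146000)

First: Dave Jackson

Dave Jackson


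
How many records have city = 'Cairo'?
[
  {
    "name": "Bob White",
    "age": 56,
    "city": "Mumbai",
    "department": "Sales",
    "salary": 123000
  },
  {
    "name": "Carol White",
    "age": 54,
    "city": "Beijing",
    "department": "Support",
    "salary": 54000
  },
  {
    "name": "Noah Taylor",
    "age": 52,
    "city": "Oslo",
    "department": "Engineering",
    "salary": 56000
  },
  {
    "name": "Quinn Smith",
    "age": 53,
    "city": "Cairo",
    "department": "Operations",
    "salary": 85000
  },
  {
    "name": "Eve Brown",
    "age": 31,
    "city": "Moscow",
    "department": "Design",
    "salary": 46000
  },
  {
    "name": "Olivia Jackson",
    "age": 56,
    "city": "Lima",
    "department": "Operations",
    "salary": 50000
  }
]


Data: 6 records
Condition: city = 'Cairo'

Checking each record:
  Bob White: Mumbai
  Carol White: Beijing
  Noah Taylor: Oslo
  Quinn Smith: Cairo MATCH
  Eve Brown: Moscow
  Olivia Jackson: Lima

Count: 1

1


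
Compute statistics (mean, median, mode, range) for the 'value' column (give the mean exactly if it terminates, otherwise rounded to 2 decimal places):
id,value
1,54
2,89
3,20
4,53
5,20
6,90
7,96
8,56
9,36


Data: [54, 89, 20, 53, 20, 90, 96, 56, 36]
Count: 9
Sum: 514
Mean: 514/9 ≈ 57.11 (rounded to 2 decimal places)
Sorted: [20, 20, 36, 53, 54, 56, 89, 90, 96]
Median: 54.0
Mode: 20 (2 times)
Range: 96 - 20 = 76
Min: 20, Max: 96

mean≈57.11, median=54.0, mode=20, range=76


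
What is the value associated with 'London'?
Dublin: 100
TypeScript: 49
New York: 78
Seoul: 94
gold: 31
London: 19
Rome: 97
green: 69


Looking up key 'London'
Value: 19

19


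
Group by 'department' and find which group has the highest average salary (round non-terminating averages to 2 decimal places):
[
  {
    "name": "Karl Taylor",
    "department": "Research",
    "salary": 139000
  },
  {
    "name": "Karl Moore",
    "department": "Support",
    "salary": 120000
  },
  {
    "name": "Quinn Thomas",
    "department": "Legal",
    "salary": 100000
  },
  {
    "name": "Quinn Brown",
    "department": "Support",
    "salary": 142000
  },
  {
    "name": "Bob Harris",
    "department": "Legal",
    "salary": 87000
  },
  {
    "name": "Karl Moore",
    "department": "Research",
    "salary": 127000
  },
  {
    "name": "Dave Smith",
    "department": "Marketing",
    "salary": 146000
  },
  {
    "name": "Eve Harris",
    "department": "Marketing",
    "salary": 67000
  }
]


Group by: department

Groups:
  Legal: 2 people, avg salary = 187000/2 = $93500
  Marketing: 2 people, avg salary = 213000/2 = $106500
  Research: 2 people, avg salary = 266000/2 = $133000
  Support: 2 people, avg salary = 262000/2 = $131000

Highest average salary: Research ($133000)

Research ($133000)


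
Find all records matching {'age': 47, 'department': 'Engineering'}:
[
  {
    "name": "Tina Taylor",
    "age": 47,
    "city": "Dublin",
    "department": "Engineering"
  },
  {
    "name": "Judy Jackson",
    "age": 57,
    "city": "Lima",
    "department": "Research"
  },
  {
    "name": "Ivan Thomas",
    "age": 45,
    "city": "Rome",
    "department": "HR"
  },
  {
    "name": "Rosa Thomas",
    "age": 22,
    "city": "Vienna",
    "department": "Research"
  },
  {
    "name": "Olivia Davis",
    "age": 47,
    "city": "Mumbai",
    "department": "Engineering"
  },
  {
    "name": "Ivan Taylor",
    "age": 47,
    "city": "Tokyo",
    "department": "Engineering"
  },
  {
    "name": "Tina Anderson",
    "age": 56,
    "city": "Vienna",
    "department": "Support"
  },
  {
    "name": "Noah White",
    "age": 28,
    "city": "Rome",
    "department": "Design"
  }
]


Search criteria: {'age': 47, 'department': 'Engineering'}

Checking 8 records:
  Tina Taylor: {age: 47, department: Engineering} <-- MATCH
  Judy Jackson: {age: 57, department: Research}
  Ivan Thomas: {age: 45, department: HR}
  Rosa Thomas: {age: 22, department: Research}
  Olivia Davis: {age: 47, department: Engineering} <-- MATCH
  Ivan Taylor: {age: 47, department: Engineering} <-- MATCH
  Tina Anderson: {age: 56, department: Support}
  Noah White: {age: 28, department: Design}

Matches: ["Tina Taylor", "Olivia Davis", "Ivan Taylor"]

["Tina Taylor", "Olivia Davis", "Ivan Taylor"]


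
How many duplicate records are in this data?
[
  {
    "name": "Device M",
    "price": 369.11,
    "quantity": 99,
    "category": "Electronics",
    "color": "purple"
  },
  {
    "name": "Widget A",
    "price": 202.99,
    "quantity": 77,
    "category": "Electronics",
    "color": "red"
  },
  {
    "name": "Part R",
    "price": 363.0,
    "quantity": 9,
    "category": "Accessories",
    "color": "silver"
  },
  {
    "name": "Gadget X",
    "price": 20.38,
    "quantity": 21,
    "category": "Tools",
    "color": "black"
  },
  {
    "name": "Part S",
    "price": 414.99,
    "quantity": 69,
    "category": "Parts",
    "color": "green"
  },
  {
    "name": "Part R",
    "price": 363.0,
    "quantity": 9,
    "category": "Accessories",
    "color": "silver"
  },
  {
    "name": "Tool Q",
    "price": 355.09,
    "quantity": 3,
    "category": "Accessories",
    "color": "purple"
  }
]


Checking 7 records for duplicates:

  Row 1: Device M ($369.11, qty 99)
  Row 2: Widget A ($202.99, qty 77)
  Row 3: Part R ($363.0, qty 9)
  Row 4: Gadget X ($20.38, qty 21)
  Row 5: Part S ($414.99, qty 69)
  Row 6: Part R ($363.0, qty 9) <-- DUPLICATE
  Row 7: Tool Q ($355.09, qty 3)

Duplicates found: 1
Unique records: 6

1 duplicates, 6 unique


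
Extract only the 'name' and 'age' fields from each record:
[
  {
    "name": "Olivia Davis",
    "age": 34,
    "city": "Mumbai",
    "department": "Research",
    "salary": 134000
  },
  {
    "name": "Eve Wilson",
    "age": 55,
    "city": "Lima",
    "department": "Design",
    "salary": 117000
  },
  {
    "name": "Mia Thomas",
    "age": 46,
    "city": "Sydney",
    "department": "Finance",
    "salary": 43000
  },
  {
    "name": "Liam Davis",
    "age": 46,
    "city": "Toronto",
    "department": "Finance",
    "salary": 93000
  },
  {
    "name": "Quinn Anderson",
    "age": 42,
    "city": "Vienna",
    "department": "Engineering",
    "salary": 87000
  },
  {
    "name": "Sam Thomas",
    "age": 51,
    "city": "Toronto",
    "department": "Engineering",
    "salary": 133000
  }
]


Original: 6 records with fields: name, age, city, department, salary
Keep: ['name', 'age']
Drop: ['city', 'department', 'salary']
Result: 6 records, 2 fields each

[
  {
    "name": "Olivia Davis",
    "age": 34
  },
  {
    "name": "Eve Wilson",
    "age": 55
  },
  {
    "name": "Mia Thomas",
    "age": 46
  },
  {
    "name": "Liam Davis",
    "age": 46
  },
  {
    "name": "Quinn Anderson",
    "age": 42
  },
  {
    "name": "Sam Thomas",
    "age": 51
  }
]


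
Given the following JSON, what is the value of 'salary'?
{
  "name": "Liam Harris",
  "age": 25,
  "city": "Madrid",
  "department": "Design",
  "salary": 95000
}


Looking up field 'salary'
Value: 95000

95000


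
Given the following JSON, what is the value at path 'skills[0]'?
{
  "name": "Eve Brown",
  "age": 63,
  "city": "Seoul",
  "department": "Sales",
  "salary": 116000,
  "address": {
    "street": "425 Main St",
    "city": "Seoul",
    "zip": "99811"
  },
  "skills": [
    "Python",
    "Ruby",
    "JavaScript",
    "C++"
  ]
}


Query: skills[0]
Path: skills -> first element
Value: Python

Python


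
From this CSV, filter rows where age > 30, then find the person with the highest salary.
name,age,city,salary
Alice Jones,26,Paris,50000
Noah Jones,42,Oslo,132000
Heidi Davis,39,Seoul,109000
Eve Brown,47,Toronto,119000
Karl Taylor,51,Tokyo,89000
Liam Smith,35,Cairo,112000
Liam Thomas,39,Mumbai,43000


Filter: age > 30
Sort by: salary (descending)

Filtered records (6):
  Noah Jones, age 42, salary $132000
  Eve Brown, age 47, salary $119000
  Liam Smith, age 35, salary $112000
  Heidi Davis, age 39, salary $109000
  Karl Taylor, age 51, salary $89000
  Liam Thomas, age 39, salary $43000

Highest salary: Noah Jones ($132000)

Noah Jones


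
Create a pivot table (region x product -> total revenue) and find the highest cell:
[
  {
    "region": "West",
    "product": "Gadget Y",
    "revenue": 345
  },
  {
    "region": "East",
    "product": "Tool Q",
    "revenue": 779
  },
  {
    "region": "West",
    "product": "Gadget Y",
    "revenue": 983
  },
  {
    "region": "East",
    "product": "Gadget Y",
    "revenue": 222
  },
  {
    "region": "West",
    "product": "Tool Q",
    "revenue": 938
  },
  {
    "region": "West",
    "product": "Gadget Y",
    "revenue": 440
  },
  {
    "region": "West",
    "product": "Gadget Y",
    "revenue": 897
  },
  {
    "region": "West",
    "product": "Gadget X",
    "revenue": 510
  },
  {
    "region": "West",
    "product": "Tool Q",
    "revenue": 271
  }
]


Pivot: region (rows) x product (columns) -> total revenue

     Gadget X      Gadget Y      Tool Q      
East             0           222           779  
West           510          2665          1209  

Highest: West / Gadget Y = $2665

West / Gadget Y = $2665


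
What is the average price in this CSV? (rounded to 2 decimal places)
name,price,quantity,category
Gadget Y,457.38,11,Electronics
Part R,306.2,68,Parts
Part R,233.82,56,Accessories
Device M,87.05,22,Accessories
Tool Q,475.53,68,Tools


Computing average price:
Values: [457.38, 306.2, 233.82, 87.05, 475.53]
Sum = 1559.98
Count = 5
Average = 1559.98/5 = 311.996 exactly -> 312.00 (rounded half-up to 2 decimal places)

312.00


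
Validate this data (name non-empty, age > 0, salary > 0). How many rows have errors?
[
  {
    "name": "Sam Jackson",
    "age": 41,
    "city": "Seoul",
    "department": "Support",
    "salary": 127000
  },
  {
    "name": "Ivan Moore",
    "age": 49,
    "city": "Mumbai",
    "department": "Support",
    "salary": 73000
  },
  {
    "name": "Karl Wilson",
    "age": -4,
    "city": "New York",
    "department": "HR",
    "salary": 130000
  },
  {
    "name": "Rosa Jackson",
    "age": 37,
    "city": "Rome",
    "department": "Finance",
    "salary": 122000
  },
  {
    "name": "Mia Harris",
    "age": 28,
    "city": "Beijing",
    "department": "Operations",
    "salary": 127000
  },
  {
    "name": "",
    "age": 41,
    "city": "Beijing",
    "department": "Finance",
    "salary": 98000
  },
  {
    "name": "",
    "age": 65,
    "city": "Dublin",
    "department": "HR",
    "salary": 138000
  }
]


Validating 7 records:
Rules: name non-empty, age > 0, salary > 0

  Row 1 (Sam Jackson): OK
  Row 2 (Ivan Moore): OK
  Row 3 (Karl Wilson): negative age: -4
  Row 4 (Rosa Jackson): OK
  Row 5 (Mia Harris): OK
  Row 6 (???): empty name
  Row 7 (???): empty name

Total errors: 3

3 errors


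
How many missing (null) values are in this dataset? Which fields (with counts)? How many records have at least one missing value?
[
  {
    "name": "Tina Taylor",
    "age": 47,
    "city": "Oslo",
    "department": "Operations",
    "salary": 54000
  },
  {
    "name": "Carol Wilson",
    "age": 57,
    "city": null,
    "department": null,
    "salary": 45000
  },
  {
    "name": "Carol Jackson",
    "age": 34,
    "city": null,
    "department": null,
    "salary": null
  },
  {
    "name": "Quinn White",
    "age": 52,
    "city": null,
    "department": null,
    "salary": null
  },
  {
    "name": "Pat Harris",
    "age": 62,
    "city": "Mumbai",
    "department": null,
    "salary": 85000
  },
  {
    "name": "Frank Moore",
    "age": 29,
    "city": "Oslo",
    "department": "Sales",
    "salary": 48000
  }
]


Checking for missing (null) values in 6 records:

  Tina Taylor: complete
  Carol Wilson: city, department
  Carol Jackson: city, department, salary
  Quinn White: city, department, salary
  Pat Harris: department
  Frank Moore: complete

Per field:
  name: 0 missing
  age: 0 missing
  city: 3 missing
  department: 4 missing
  salary: 2 missing

Total missing values: 9
Records with any missing: 4

9 missing values (city: 3, department: 4, salary: 2); 4 incomplete records


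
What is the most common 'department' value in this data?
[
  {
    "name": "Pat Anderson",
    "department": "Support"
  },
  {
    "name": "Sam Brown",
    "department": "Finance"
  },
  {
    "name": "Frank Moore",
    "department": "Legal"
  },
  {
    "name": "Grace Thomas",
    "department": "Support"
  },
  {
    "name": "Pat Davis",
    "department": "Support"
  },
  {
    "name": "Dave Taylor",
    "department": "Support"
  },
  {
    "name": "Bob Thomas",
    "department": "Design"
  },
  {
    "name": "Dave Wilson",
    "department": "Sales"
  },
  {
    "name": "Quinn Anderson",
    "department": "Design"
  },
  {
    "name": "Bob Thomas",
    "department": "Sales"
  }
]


Counting 'department' values across 10 records:

  Support: 4 ####
  Design: 2 ##
  Sales: 2 ##
  Finance: 1 #
  Legal: 1 #

Most common: Support (4 times)

Support (4 times)


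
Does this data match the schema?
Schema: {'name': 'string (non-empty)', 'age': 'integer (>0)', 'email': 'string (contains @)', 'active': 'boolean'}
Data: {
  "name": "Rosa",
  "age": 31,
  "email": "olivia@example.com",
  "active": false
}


Validating each field against schema:
  name: OK (non-empty string)
  age: OK (positive integer)
  email: OK (string with @)
  active: OK (boolean)

Result: VALID

VALID


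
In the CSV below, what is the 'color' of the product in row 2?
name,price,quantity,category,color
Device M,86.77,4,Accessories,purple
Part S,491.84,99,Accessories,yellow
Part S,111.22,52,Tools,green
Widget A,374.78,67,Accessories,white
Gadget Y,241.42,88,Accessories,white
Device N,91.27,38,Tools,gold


Query: Row 2 ('Part S'), column 'color'
Value: yellow

yellow


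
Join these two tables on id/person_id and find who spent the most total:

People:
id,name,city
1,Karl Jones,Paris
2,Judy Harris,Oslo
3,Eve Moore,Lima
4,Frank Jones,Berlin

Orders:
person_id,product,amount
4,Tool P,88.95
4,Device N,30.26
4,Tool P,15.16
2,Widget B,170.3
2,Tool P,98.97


Join on: people.id = orders.person_id

Joined rows:
  Frank Jones (Berlin) bought Tool P for $88.95
  Frank Jones (Berlin) bought Device N for $30.26
  Frank Jones (Berlin) bought Tool P for $15.16
  Judy Harris (Oslo) bought Widget B for $170.3
  Judy Harris (Oslo) bought Tool P for $98.97

Total per person:
  Judy Harris: $269.27
  Frank Jones: $134.37

Top spender: Judy Harris ($269.27)

Judy Harris ($269.27)


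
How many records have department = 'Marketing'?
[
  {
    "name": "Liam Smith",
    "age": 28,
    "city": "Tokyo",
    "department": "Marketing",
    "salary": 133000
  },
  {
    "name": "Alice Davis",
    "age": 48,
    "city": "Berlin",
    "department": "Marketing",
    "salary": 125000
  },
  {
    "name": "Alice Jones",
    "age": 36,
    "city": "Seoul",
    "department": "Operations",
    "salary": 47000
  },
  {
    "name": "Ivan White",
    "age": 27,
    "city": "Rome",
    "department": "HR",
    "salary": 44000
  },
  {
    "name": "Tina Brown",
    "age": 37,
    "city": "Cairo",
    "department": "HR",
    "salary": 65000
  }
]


Data: 5 records
Condition: department = 'Marketing'

Checking each record:
  Liam Smith: Marketing MATCH
  Alice Davis: Marketing MATCH
  Alice Jones: Operations
  Ivan White: HR
  Tina Brown: HR

Count: 2

2


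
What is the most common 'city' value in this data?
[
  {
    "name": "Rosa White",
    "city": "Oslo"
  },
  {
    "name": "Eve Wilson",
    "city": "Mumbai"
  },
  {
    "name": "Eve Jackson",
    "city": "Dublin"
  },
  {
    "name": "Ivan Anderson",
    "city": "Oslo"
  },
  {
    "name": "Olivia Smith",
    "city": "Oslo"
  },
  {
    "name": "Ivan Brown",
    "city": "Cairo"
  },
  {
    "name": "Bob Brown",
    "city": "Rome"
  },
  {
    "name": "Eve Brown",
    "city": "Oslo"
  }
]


Counting 'city' values across 8 records:

  Oslo: 4 ####
  Mumbai: 1 #
  Dublin: 1 #
  Cairo: 1 #
  Rome: 1 #

Most common: Oslo (4 times)

Oslo (4 times)


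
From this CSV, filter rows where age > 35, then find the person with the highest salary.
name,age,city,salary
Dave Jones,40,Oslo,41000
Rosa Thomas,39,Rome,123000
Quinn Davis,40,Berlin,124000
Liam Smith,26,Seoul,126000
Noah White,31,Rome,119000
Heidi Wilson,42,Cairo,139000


Filter: age > 35
Sort by: salary (descending)

Filtered records (4):
  Heidi Wilson, age 42, salary $139000
  Quinn Davis, age 40, salary $124000
  Rosa Thomas, age 39, salary $123000
  Dave Jones, age 40, salary $41000

Highest salary: Heidi Wilson ($139000)

Heidi Wilson


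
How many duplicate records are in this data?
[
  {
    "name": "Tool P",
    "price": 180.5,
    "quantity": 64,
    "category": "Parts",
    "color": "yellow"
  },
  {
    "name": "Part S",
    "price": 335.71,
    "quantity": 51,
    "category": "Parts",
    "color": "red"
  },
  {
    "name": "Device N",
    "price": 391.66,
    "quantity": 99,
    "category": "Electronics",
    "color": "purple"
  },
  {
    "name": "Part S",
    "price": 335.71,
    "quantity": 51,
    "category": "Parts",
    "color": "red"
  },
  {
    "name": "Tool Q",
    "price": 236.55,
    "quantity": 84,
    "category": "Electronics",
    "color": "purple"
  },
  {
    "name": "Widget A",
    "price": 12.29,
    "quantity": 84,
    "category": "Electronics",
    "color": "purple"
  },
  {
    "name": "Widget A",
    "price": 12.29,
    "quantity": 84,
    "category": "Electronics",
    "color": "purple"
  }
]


Checking 7 records for duplicates:

  Row 1: Tool P ($180.5, qty 64)
  Row 2: Part S ($335.71, qty 51)
  Row 3: Device N ($391.66, qty 99)
  Row 4: Part S ($335.71, qty 51) <-- DUPLICATE
  Row 5: Tool Q ($236.55, qty 84)
  Row 6: Widget A ($12.29, qty 84)
  Row 7: Widget A ($12.29, qty 84) <-- DUPLICATE

Duplicates found: 2
Unique records: 5

2 duplicates, 5 unique


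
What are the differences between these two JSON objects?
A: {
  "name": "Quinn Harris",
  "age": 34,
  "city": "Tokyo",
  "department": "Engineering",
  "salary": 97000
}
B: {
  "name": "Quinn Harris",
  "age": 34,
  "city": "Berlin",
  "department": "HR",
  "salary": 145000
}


Comparing each field (in key order):
  name: same
  age: same
  city: DIFFERENT
  department: DIFFERENT
  salary: DIFFERENT
Differences:
  city: Tokyo -> Berlin
  department: Engineering -> HR
  salary: 97000 -> 145000

3 field(s) changed

3 changes: city, department, salary


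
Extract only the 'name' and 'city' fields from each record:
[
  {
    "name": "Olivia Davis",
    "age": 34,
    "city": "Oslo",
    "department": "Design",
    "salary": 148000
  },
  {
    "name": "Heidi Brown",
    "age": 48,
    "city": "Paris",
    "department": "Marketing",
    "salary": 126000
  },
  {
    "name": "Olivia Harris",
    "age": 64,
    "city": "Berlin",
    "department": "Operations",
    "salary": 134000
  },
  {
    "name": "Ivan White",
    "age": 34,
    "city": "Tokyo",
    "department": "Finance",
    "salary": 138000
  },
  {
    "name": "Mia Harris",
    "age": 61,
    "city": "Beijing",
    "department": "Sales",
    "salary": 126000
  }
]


Original: 5 records with fields: name, age, city, department, salary
Keep: ['name', 'city']
Drop: ['age', 'department', 'salary']
Result: 5 records, 2 fields each

[
  {
    "name": "Olivia Davis",
    "city": "Oslo"
  },
  {
    "name": "Heidi Brown",
    "city": "Paris"
  },
  {
    "name": "Olivia Harris",
    "city": "Berlin"
  },
  {
    "name": "Ivan White",
    "city": "Tokyo"
  },
  {
    "name": "Mia Harris",
    "city": "Beijing"
  }
]


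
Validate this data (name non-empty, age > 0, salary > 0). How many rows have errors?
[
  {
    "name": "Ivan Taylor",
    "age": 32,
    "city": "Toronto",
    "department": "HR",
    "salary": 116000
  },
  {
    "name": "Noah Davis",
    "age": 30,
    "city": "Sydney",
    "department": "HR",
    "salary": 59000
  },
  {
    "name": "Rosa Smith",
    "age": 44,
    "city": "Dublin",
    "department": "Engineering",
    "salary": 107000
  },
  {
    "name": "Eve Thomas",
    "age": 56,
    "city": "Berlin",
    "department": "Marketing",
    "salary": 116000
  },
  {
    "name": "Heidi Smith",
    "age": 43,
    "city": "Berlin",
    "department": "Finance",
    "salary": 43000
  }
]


Validating 5 records:
Rules: name non-empty, age > 0, salary > 0

  Row 1 (Ivan Taylor): OK
  Row 2 (Noah Davis): OK
  Row 3 (Rosa Smith): OK
  Row 4 (Eve Thomas): OK
  Row 5 (Heidi Smith): OK

Total errors: 0

0 errors


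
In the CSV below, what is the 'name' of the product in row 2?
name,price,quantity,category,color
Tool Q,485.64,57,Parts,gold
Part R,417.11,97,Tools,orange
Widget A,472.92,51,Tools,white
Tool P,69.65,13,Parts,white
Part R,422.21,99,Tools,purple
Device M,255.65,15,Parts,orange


Query: Row 2 ('Part R'), column 'name'
Value: Part R

Part R


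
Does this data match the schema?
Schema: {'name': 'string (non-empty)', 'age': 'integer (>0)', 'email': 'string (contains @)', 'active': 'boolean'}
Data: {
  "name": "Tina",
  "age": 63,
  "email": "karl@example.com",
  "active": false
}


Validating each field against schema:
  name: OK (non-empty string)
  age: OK (positive integer)
  email: OK (string with @)
  active: OK (boolean)

Result: VALID

VALID
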